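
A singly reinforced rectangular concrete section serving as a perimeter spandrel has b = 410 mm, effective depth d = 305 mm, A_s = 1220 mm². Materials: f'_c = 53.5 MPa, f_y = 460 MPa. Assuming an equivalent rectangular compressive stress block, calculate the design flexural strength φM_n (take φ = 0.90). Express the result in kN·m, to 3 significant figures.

φM_n ≈ 146 kN·m

T = A_s f_y = 1220 × 460 = 561200 N = 561.2 kN.
From C = T: a = T/(0.85 f'_c b) = 561200/(0.85 × 53.5 × 410) = 30.10 mm.
M_n = T(d − a/2) = 561.2 kN × (305 − 15.05) mm = 162.72 kN·m.
φM_n = 0.90 × 162.72 = 146.45 kN·m.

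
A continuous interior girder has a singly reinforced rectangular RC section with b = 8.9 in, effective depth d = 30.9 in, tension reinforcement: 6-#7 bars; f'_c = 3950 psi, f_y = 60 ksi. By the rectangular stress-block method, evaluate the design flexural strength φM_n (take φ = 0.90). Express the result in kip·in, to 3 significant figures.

φM_n ≈ 5300 kip·in

A_s = 6 × 0.6 = 3.6 in².
T = A_s f_y = 3.6 × 60 = 216 kips.
a = T/(0.85 f'_c b) = 216/(0.85 × 3.95 × 8.9) = 7.228 in.
M_n = T(d − a/2) = 216 × (30.9 − 3.614) = 5893.8 kip·in.
φM_n = 0.90 × 5893.8 = 5304.4 kip·in.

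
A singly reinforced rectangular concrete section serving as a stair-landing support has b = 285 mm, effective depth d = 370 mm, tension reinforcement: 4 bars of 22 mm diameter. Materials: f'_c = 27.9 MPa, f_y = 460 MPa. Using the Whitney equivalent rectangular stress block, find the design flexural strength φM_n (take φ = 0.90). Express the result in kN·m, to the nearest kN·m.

φM_n ≈ 200 kN·m

A_s = 4 × 380 = 1520 mm².
T = A_s f_y = 1520 × 460 = 699200 N = 699.2 kN.
From C = T: a = T/(0.85 f'_c b) = 699200/(0.85 × 27.9 × 285) = 103.45 mm.
M_n = T(d − a/2) = 699.2 kN × (370 − 51.725) mm = 222.54 kN·m.
φM_n = 0.90 × 222.54 = 200.29 kN·m.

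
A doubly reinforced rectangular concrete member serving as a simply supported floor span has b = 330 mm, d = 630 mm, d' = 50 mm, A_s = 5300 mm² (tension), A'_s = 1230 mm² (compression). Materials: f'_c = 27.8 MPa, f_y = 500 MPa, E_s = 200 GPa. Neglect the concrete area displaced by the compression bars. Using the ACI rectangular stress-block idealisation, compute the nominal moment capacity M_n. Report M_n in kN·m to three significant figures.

Assume both tension and compression steel yield.
Net tension couple steel: A_s − A'_s = 4070 mm².
a = (A_s − A'_s) f_y / (0.85 f'_c b) = 2035000/(0.85 × 27.8 × 330) = 260.97 mm.
c = a/β₁ = 260.97/0.85 = 307.02 mm; ε'_s = 0.003(c − d')/c = 0.0025 ≥ f_y/E_s = 0.0025, so compression steel does yield.
M_n = (A_s − A'_s) f_y (d − a/2) + A'_s f_y (d − d') = [2035000 × (630 − 130.485) + 615000 × (630 − 50)] × 10⁻⁶ = 1016.51 + 356.70 = 1373.21 kN·m.

M_n ≈ 1370 kN·m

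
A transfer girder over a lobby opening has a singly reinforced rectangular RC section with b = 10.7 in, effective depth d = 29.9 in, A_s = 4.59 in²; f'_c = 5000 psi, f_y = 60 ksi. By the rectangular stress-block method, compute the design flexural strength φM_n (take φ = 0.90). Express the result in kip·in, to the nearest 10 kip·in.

T = A_s f_y = 4.59 × 60 = 275.4 kips.
a = T/(0.85 f'_c b) = 275.4/(0.85 × 5 × 10.7) = 6.056 in.
M_n = T(d − a/2) = 275.4 × (29.9 − 3.028) = 7400.5 kip·in.
φM_n = 0.90 × 7400.5 = 6660.5 kip·in.

φM_n ≈ 6660 kip·in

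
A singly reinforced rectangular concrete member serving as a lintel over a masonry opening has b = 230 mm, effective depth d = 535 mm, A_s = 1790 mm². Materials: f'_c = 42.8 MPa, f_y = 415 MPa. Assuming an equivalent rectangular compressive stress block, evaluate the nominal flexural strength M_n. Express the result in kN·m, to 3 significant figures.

M_n ≈ 364 kN·m

T = A_s f_y = 1790 × 415 = 742850 N = 742.85 kN.
From C = T: a = T/(0.85 f'_c b) = 742850/(0.85 × 42.8 × 230) = 88.78 mm.
M_n = T(d − a/2) = 742.85 kN × (535 − 44.39) mm = 364.45 kN·m.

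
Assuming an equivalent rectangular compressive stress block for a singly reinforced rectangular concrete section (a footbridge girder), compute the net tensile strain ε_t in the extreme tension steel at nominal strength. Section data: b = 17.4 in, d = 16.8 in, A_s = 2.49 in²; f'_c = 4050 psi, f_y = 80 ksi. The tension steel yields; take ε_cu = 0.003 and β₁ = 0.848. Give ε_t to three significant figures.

a = A_s f_y/(0.85 f'_c b) = 3.326 in.
β₁ = 0.848, so c = a/β₁ = 3.326/0.848 = 3.922 in.
From the linear strain diagram with ε_cu = 0.003: ε_t = 0.003 (d − c)/c = 0.003 × (16.8 − 3.922)/3.922 = 0.00985.
Since ε_t ≥ 0.005, the section is tension-controlled.

ε_t ≈ 0.00985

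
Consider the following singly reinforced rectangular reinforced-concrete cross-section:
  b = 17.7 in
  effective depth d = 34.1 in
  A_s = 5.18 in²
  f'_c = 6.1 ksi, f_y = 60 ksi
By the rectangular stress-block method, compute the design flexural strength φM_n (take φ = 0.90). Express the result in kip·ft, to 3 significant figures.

T = A_s f_y = 5.18 × 60 = 310.8 kips.
a = T/(0.85 f'_c b) = 310.8/(0.85 × 6.1 × 17.7) = 3.387 in.
M_n = T(d − a/2) = 310.8 × (34.1 − 1.6935) = 10071.9 kip·in = 10071.9/12 = 839.33 kip·ft.
φM_n = 0.90 × 839.33 = 755.40 kip·ft.

φM_n ≈ 755 kip·ft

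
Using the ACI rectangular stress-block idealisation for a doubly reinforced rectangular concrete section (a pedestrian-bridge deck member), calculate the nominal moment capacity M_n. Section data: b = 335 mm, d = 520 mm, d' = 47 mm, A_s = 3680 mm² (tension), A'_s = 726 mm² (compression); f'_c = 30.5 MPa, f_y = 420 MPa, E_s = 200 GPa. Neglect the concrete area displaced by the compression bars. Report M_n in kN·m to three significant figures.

M_n ≈ 701 kN·m

Assume both tension and compression steel yield.
Net tension couple steel: A_s − A'_s = 2954 mm².
a = (A_s − A'_s) f_y / (0.85 f'_c b) = 1240680/(0.85 × 30.5 × 335) = 142.86 mm.
c = a/β₁ = 142.86/0.832 = 171.71 mm; ε'_s = 0.003(c − d')/c = 0.0022 ≥ f_y/E_s = 0.0021, so compression steel does yield.
M_n = (A_s − A'_s) f_y (d − a/2) + A'_s f_y (d − d') = [1240680 × (520 − 71.43) + 304920 × (520 − 47)] × 10⁻⁶ = 556.53 + 144.23 = 700.76 kN·m.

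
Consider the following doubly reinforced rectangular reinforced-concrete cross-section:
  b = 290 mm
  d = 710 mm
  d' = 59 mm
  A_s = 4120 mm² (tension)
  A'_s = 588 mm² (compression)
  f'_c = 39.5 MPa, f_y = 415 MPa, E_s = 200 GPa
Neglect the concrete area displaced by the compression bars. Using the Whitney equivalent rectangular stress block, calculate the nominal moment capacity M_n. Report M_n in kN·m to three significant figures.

M_n ≈ 1090 kN·m

Assume both tension and compression steel yield.
Net tension couple steel: A_s − A'_s = 3532 mm².
a = (A_s − A'_s) f_y / (0.85 f'_c b) = 1465780/(0.85 × 39.5 × 290) = 150.54 mm.
c = a/β₁ = 150.54/0.768 = 196.02 mm; ε'_s = 0.003(c − d')/c = 0.0021 ≥ f_y/E_s = 0.0021, so compression steel does yield.
M_n = (A_s − A'_s) f_y (d − a/2) + A'_s f_y (d − d') = [1465780 × (710 − 75.27) + 244020 × (710 − 59)] × 10⁻⁶ = 930.37 + 158.86 = 1089.23 kN·m.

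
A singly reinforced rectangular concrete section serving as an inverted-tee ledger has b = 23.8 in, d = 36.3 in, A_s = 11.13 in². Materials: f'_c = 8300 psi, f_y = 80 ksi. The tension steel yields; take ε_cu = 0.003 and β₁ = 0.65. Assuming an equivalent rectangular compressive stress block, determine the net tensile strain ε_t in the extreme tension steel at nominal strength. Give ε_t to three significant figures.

a = A_s f_y/(0.85 f'_c b) = 5.303 in.
β₁ = 0.65, so c = a/β₁ = 5.303/0.65 = 8.158 in.
From the linear strain diagram with ε_cu = 0.003: ε_t = 0.003 (d − c)/c = 0.003 × (36.3 − 8.158)/8.158 = 0.0103.
Since ε_t ≥ 0.005, the section is tension-controlled.

ε_t ≈ 0.0103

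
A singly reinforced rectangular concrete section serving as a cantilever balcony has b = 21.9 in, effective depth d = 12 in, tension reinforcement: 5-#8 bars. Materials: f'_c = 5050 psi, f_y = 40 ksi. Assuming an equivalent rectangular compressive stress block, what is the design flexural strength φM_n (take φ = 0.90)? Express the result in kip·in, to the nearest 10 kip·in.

φM_n ≈ 1590 kip·in

A_s = 5 × 0.79 = 3.95 in².
T = A_s f_y = 3.95 × 40 = 158 kips.
a = T/(0.85 f'_c b) = 158/(0.85 × 5.05 × 21.9) = 1.681 in.
M_n = T(d − a/2) = 158 × (12 − 0.8405) = 1763.2 kip·in.
φM_n = 0.90 × 1763.2 = 1586.9 kip·in.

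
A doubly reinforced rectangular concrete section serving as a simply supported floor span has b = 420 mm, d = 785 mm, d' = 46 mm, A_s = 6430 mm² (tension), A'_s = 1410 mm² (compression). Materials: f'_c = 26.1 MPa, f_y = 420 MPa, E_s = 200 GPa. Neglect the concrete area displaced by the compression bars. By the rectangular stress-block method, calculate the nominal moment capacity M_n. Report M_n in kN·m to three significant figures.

Assume both tension and compression steel yield.
Net tension couple steel: A_s − A'_s = 5020 mm².
a = (A_s − A'_s) f_y / (0.85 f'_c b) = 2108400/(0.85 × 26.1 × 420) = 226.28 mm.
c = a/β₁ = 226.28/0.85 = 266.21 mm; ε'_s = 0.003(c − d')/c = 0.0025 ≥ f_y/E_s = 0.0021, so compression steel does yield.
M_n = (A_s − A'_s) f_y (d − a/2) + A'_s f_y (d − d') = [2108400 × (785 − 113.14) + 592200 × (785 − 46)] × 10⁻⁶ = 1416.55 + 437.64 = 1854.19 kN·m.

M_n ≈ 1850 kN·m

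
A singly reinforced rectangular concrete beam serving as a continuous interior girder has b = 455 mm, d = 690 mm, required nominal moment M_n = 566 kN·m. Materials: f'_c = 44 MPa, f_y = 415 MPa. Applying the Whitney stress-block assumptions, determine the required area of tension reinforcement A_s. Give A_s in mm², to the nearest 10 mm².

A_s ≈ 2050 mm²

With M_n = 0.85 f'_c a b (d − a/2), solve the quadratic for a:
a = d − √(d² − 2M_n/(0.85 f'_c b)) = 690 − √(690² − 2 × 566×10⁶/(0.85 × 44 × 455)) = 50.02 mm.
A_s = 0.85 f'_c a b / f_y = 0.85 × 44 × 50.02 × 455 / 415 = 2051.1 mm².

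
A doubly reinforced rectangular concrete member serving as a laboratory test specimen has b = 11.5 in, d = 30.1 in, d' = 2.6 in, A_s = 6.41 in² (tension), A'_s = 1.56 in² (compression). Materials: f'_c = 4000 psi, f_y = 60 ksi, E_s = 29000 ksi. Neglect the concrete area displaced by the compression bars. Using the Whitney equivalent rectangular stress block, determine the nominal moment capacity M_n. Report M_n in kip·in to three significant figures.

M_n ≈ 10300 kip·in

Assume both steels yield.
a = (A_s − A'_s) f_y/(0.85 f'_c b) = (6.41 − 1.56) × 60/(0.85 × 4 × 11.5) = 7.442 in.
c = a/β₁ = 7.442/0.85 = 8.755 in; ε'_s = 0.003(c − d')/c = 0.0021 ≥ ε_y = 0.0021, so the compression steel yields.
M_n = (A_s − A'_s) f_y (d − a/2) + A'_s f_y (d − d') = 291 × (30.1 − 3.721) + 93.6 × (30.1 − 2.6) = 7676.3 + 2574.0 = 10250.3 kip·in.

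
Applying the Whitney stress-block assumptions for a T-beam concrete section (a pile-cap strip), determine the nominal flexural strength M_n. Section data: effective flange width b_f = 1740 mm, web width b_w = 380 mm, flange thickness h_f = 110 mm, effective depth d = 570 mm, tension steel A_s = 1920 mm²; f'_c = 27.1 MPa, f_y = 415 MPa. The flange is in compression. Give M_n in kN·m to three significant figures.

Tension: T = A_s f_y = 1920 × 415 = 796800 N.
Try a within the flange: a = T/(0.85 f'_c b_f) = 796800/(0.85 × 27.1 × 1740) = 19.88 mm.
Since a = 19.88 ≤ h_f = 110 mm, the stress block lies entirely in the flange; analyse as a rectangular beam of width b_f.
M_n = T(d − a/2) = 796800 × (570 − 9.94) = 446.26 × 10⁶ N·mm.
M_n = 446.26 kN·m.

M_n ≈ 446 kN·m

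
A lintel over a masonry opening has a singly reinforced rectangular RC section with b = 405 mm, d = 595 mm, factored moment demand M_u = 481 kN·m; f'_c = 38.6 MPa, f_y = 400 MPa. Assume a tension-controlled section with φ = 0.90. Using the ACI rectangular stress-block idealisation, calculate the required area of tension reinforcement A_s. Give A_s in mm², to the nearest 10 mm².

M_n = M_u/φ = 481/0.90 = 534.444 kN·m.
With M_n = 0.85 f'_c a b (d − a/2), solve the quadratic for a:
a = d − √(d² − 2M_n/(0.85 f'_c b)) = 595 − √(595² − 2 × 534.444×10⁶/(0.85 × 38.6 × 405)) = 71.95 mm.
A_s = 0.85 f'_c a b / f_y = 0.85 × 38.6 × 71.95 × 405 / 400 = 2390.2 mm².

A_s ≈ 2390 mm²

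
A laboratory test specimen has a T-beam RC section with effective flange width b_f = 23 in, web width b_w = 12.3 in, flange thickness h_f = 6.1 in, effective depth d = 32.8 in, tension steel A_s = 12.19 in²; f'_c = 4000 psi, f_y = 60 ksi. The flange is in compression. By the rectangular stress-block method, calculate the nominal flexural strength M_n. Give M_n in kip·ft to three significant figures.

M_n ≈ 1680 kip·ft

Tension: T = A_s f_y = 12.19 × 60 = 731.4 kips.
Try a within the flange: a = T/(0.85 f'_c b_f) = 731.4/(0.85 × 4 × 23) = 9.353 in.
a = 9.353 > h_f = 6.1 in: the block extends into the web. Split into flange-overhang and web parts.
C_f = 0.85 f'_c (b_f − b_w) h_f = 0.85 × 4 × (23 − 12.3) × 6.1 = 221.9 kips.
Remaining web compression depth: a_w = (T − C_f)/(0.85 f'_c b_w) = (731.4 − 221.9)/(0.85 × 4 × 12.3) = 12.183 in.
M_n = C_f(d − h_f/2) + (T − C_f)(d − a_w/2) = 221.9 × (32.8 − 3.05) + 509.5 × (32.8 − 6.0915) = 6601.5 + 13608.0 = 20209.5 kip·in.
M_n = 20209.5/12 = 1684.13 kip·ft.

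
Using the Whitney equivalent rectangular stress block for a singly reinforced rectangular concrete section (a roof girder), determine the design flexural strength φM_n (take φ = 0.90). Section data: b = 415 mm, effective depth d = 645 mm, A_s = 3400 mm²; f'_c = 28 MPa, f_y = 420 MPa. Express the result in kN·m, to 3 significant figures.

φM_n ≈ 736 kN·m

T = A_s f_y = 3400 × 420 = 1428000 N = 1428 kN.
From C = T: a = T/(0.85 f'_c b) = 1428000/(0.85 × 28 × 415) = 144.58 mm.
M_n = T(d − a/2) = 1428 kN × (645 − 72.29) mm = 817.83 kN·m.
φM_n = 0.90 × 817.83 = 736.05 kN·m.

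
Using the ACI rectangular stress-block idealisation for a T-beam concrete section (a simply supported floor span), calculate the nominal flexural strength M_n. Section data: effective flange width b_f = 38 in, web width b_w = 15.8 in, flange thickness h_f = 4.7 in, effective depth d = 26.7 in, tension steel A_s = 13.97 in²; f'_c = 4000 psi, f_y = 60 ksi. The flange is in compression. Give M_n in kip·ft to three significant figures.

Tension: T = A_s f_y = 13.97 × 60 = 838.2 kips.
Try a within the flange: a = T/(0.85 f'_c b_f) = 838.2/(0.85 × 4 × 38) = 6.488 in.
a = 6.488 > h_f = 4.7 in: the block extends into the web. Split into flange-overhang and web parts.
C_f = 0.85 f'_c (b_f − b_w) h_f = 0.85 × 4 × (38 − 15.8) × 4.7 = 354.8 kips.
Remaining web compression depth: a_w = (T − C_f)/(0.85 f'_c b_w) = (838.2 − 354.8)/(0.85 × 4 × 15.8) = 8.999 in.
M_n = C_f(d − h_f/2) + (T − C_f)(d − a_w/2) = 354.8 × (26.7 − 2.35) + 483.4 × (26.7 − 4.4995) = 8639.4 + 10731.7 = 19371.1 kip·in.
M_n = 19371.1/12 = 1614.26 kip·ft.

M_n ≈ 1610 kip·ft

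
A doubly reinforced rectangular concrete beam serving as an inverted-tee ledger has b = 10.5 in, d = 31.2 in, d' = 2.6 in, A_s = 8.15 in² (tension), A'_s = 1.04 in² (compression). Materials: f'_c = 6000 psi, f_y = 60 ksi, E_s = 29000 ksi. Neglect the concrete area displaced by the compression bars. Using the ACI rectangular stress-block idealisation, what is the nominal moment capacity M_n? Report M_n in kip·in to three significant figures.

Assume both steels yield.
a = (A_s − A'_s) f_y/(0.85 f'_c b) = (8.15 − 1.04) × 60/(0.85 × 6 × 10.5) = 7.966 in.
c = a/β₁ = 7.966/0.75 = 10.621 in; ε'_s = 0.003(c − d')/c = 0.0023 ≥ ε_y = 0.0021, so the compression steel yields.
M_n = (A_s − A'_s) f_y (d − a/2) + A'_s f_y (d − d') = 426.6 × (31.2 − 3.983) + 62.4 × (31.2 − 2.6) = 11610.8 + 1784.6 = 13395.4 kip·in.

M_n ≈ 13400 kip·in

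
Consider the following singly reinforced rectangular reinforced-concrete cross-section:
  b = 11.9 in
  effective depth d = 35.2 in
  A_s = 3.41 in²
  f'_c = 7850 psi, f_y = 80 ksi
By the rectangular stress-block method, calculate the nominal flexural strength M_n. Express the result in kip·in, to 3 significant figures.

T = A_s f_y = 3.41 × 80 = 272.8 kips.
a = T/(0.85 f'_c b) = 272.8/(0.85 × 7.85 × 11.9) = 3.436 in.
M_n = T(d − a/2) = 272.8 × (35.2 − 1.718) = 9133.9 kip·in.

M_n ≈ 9130 kip·in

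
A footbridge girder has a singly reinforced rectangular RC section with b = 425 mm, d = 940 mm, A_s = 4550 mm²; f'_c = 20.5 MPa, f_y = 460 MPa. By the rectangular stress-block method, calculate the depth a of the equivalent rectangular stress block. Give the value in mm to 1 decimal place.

a ≈ 282.6 mm

T = A_s f_y = 4550 × 460 = 2093000 N = 2093 kN.
Setting C = 0.85 f'_c a b equal to T: a = 2093000/(0.85 × 20.5 × 425) = 282.6 mm.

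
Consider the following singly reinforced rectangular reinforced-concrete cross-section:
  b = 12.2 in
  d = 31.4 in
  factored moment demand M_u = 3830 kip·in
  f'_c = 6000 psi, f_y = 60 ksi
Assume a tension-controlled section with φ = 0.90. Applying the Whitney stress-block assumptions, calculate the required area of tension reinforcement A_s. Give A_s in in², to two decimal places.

M_n = M_u/φ = 3830/0.90 = 4255.56 kip·in.
From M_n = 0.85 f'_c a b (d − a/2):
a = d − √(d² − 2M_n/(0.85 f'_c b)) = 31.4 − √(31.4² − 2 × 4255.56/(0.85 × 6 × 12.2)) = 2.259 in.
A_s = 0.85 f'_c a b / f_y = 0.85 × 6 × 2.259 × 12.2 / 60 = 2.343 in².

A_s ≈ 2.34 in²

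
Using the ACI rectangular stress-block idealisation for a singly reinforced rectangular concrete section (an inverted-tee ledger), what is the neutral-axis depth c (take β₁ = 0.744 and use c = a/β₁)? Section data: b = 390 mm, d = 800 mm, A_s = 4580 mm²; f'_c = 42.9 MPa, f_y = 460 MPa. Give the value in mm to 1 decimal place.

T = A_s f_y = 4580 × 460 = 2106800 N = 2106.8 kN.
Setting C = 0.85 f'_c a b equal to T: a = 2106800/(0.85 × 42.9 × 390) = 148.143 mm.
With β₁ = 0.744, c = a/β₁ = 148.143/0.744 = 199.1 mm.

c ≈ 199.1 mm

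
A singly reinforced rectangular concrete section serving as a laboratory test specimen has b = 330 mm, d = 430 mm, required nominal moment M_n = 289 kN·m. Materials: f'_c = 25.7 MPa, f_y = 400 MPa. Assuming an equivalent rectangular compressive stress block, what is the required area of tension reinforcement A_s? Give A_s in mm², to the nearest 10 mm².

With M_n = 0.85 f'_c a b (d − a/2), solve the quadratic for a:
a = d − √(d² − 2M_n/(0.85 f'_c b)) = 430 − √(430² − 2 × 289×10⁶/(0.85 × 25.7 × 330)) = 106.39 mm.
A_s = 0.85 f'_c a b / f_y = 0.85 × 25.7 × 106.39 × 330 / 400 = 1917.4 mm².

A_s ≈ 1920 mm²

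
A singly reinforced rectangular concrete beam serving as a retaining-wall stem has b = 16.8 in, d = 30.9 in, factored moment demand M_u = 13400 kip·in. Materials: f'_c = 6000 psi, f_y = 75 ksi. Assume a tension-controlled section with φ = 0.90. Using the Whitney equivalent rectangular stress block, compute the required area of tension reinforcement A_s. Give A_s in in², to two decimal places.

A_s ≈ 7.15 in²

M_n = M_u/φ = 13400/0.90 = 14888.9 kip·in.
From M_n = 0.85 f'_c a b (d − a/2):
a = d − √(d² − 2M_n/(0.85 f'_c b)) = 30.9 − √(30.9² − 2 × 14888.9/(0.85 × 6 × 16.8)) = 6.257 in.
A_s = 0.85 f'_c a b / f_y = 0.85 × 6 × 6.257 × 16.8 / 75 = 7.148 in².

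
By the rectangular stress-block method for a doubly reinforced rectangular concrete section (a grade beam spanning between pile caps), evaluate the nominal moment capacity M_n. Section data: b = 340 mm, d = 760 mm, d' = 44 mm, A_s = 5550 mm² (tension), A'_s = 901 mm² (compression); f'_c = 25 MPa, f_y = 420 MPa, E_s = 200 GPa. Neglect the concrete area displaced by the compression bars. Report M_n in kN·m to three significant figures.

M_n ≈ 1490 kN·m

Assume both tension and compression steel yield.
Net tension couple steel: A_s − A'_s = 4649 mm².
a = (A_s − A'_s) f_y / (0.85 f'_c b) = 1952580/(0.85 × 25 × 340) = 270.25 mm.
c = a/β₁ = 270.25/0.85 = 317.94 mm; ε'_s = 0.003(c − d')/c = 0.0026 ≥ f_y/E_s = 0.0021, so compression steel does yield.
M_n = (A_s − A'_s) f_y (d − a/2) + A'_s f_y (d − d') = [1952580 × (760 − 135.125) + 378420 × (760 − 44)] × 10⁻⁶ = 1220.12 + 270.95 = 1491.07 kN·m.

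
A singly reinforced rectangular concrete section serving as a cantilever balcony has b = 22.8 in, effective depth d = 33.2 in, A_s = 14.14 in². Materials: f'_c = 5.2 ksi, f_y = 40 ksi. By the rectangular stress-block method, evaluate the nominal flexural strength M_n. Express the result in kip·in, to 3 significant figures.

T = A_s f_y = 14.14 × 40 = 565.6 kips.
a = T/(0.85 f'_c b) = 565.6/(0.85 × 5.2 × 22.8) = 5.612 in.
M_n = T(d − a/2) = 565.6 × (33.2 − 2.806) = 17190.8 kip·in.

M_n ≈ 17200 kip·in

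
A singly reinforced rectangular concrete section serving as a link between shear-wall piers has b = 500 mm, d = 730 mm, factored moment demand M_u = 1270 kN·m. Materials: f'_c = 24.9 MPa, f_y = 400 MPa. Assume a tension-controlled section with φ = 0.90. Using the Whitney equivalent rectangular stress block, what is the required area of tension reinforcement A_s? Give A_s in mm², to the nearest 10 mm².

M_n = M_u/φ = 1270/0.90 = 1411.11 kN·m.
With M_n = 0.85 f'_c a b (d − a/2), solve the quadratic for a:
a = d − √(d² − 2M_n/(0.85 f'_c b)) = 730 − √(730² − 2 × 1411.11×10⁶/(0.85 × 24.9 × 500)) = 214.04 mm.
A_s = 0.85 f'_c a b / f_y = 0.85 × 24.9 × 214.04 × 500 / 400 = 5662.7 mm².

A_s ≈ 5660 mm²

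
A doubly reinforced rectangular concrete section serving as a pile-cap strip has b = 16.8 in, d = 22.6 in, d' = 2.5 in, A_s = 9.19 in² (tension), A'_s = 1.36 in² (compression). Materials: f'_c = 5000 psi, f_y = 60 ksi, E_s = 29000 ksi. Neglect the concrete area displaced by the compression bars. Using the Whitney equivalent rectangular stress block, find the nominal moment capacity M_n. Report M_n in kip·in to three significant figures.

Assume both steels yield.
a = (A_s − A'_s) f_y/(0.85 f'_c b) = (9.19 − 1.36) × 60/(0.85 × 5 × 16.8) = 6.580 in.
c = a/β₁ = 6.580/0.8 = 8.225 in; ε'_s = 0.003(c − d')/c = 0.0021 ≥ ε_y = 0.0021, so the compression steel yields.
M_n = (A_s − A'_s) f_y (d − a/2) + A'_s f_y (d − d') = 469.8 × (22.6 − 3.29) + 81.6 × (22.6 − 2.5) = 9071.8 + 1640.2 = 10712.0 kip·in.

M_n ≈ 10700 kip·in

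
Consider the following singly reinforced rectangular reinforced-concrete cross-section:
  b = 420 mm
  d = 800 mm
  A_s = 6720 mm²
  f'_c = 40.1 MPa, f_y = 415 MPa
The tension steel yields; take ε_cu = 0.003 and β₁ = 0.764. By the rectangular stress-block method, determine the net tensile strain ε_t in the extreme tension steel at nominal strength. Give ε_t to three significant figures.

a = A_s f_y/(0.85 f'_c b) = 194.81 mm.
β₁ = 0.764, so c = a/β₁ = 194.81/0.764 = 254.99 mm.
From the linear strain diagram with ε_cu = 0.003: ε_t = 0.003 (d − c)/c = 0.003 × (800 − 254.99)/254.99 = 0.00641.
Since ε_t ≥ 0.005, the section is tension-controlled.

ε_t ≈ 0.00641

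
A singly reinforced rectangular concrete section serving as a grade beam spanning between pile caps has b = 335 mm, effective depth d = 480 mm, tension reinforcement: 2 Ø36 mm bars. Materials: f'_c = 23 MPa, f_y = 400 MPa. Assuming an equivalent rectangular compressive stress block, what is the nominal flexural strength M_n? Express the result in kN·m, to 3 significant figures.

M_n ≈ 340 kN·m

A_s = 2 × 1018 = 2036 mm².
T = A_s f_y = 2036 × 400 = 814400 N = 814.4 kN.
From C = T: a = T/(0.85 f'_c b) = 814400/(0.85 × 23 × 335) = 124.35 mm.
M_n = T(d − a/2) = 814.4 kN × (480 − 62.175) mm = 340.28 kN·m.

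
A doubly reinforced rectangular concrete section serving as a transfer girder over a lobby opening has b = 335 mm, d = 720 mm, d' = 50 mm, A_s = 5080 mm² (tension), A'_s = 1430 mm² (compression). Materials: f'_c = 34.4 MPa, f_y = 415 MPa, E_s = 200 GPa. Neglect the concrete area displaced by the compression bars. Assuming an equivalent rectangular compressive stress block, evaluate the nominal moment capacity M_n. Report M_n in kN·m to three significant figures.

Assume both tension and compression steel yield.
Net tension couple steel: A_s − A'_s = 3650 mm².
a = (A_s − A'_s) f_y / (0.85 f'_c b) = 1514750/(0.85 × 34.4 × 335) = 154.64 mm.
c = a/β₁ = 154.64/0.804 = 192.34 mm; ε'_s = 0.003(c − d')/c = 0.0022 ≥ f_y/E_s = 0.0021, so compression steel does yield.
M_n = (A_s − A'_s) f_y (d − a/2) + A'_s f_y (d − d') = [1514750 × (720 − 77.32) + 593450 × (720 − 50)] × 10⁻⁶ = 973.50 + 397.61 = 1371.11 kN·m.

M_n ≈ 1370 kN·m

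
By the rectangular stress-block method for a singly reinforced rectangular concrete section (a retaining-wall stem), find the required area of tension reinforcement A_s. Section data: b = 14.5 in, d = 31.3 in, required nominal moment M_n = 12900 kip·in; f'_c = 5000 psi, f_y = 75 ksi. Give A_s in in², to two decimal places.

From M_n = 0.85 f'_c a b (d − a/2):
a = d − √(d² − 2M_n/(0.85 f'_c b)) = 31.3 − √(31.3² − 2 × 12900/(0.85 × 5 × 14.5)) = 7.614 in.
A_s = 0.85 f'_c a b / f_y = 0.85 × 5 × 7.614 × 14.5 / 75 = 6.256 in².

A_s ≈ 6.26 in²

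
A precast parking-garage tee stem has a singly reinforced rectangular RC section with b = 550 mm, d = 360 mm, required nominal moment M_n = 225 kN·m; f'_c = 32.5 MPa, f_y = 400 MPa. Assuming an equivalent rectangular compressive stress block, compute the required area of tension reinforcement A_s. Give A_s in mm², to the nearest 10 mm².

With M_n = 0.85 f'_c a b (d − a/2), solve the quadratic for a:
a = d − √(d² − 2M_n/(0.85 f'_c b)) = 360 − √(360² − 2 × 225×10⁶/(0.85 × 32.5 × 550)) = 43.80 mm.
A_s = 0.85 f'_c a b / f_y = 0.85 × 32.5 × 43.80 × 550 / 400 = 1663.7 mm².

A_s ≈ 1660 mm²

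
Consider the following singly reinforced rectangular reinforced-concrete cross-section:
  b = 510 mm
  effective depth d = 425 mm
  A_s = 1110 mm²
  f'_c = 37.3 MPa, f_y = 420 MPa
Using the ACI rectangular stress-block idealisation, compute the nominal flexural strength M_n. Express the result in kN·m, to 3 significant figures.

T = A_s f_y = 1110 × 420 = 466200 N = 466.2 kN.
From C = T: a = T/(0.85 f'_c b) = 466200/(0.85 × 37.3 × 510) = 28.83 mm.
M_n = T(d − a/2) = 466.2 kN × (425 − 14.415) mm = 191.41 kN·m.

M_n ≈ 191 kN·m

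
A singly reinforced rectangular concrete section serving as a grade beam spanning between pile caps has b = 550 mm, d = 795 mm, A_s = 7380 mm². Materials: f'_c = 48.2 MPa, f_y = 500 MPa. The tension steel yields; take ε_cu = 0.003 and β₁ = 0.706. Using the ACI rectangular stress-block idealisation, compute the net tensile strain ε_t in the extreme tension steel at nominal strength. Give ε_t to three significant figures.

ε_t ≈ 0.00728

a = A_s f_y/(0.85 f'_c b) = 163.76 mm.
β₁ = 0.706, so c = a/β₁ = 163.76/0.706 = 231.95 mm.
From the linear strain diagram with ε_cu = 0.003: ε_t = 0.003 (d − c)/c = 0.003 × (795 − 231.95)/231.95 = 0.00728.
Since ε_t ≥ 0.005, the section is tension-controlled.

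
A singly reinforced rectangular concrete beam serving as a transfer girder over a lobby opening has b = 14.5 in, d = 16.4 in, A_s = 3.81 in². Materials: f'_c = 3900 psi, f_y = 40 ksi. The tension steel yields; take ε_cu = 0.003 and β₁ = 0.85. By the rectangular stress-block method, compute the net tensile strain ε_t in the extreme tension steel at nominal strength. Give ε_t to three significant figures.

ε_t ≈ 0.0102

a = A_s f_y/(0.85 f'_c b) = 3.171 in.
β₁ = 0.85, so c = a/β₁ = 3.171/0.85 = 3.731 in.
From the linear strain diagram with ε_cu = 0.003: ε_t = 0.003 (d − c)/c = 0.003 × (16.4 − 3.731)/3.731 = 0.0102.
Since ε_t ≥ 0.005, the section is tension-controlled.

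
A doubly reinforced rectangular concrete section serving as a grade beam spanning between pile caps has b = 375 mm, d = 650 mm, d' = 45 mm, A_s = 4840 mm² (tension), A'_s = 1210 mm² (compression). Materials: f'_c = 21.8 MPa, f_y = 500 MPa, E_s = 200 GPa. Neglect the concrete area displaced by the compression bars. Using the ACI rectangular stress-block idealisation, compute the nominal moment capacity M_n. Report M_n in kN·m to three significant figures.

Assume both tension and compression steel yield.
Net tension couple steel: A_s − A'_s = 3630 mm².
a = (A_s − A'_s) f_y / (0.85 f'_c b) = 1815000/(0.85 × 21.8 × 375) = 261.20 mm.
c = a/β₁ = 261.20/0.85 = 307.29 mm; ε'_s = 0.003(c − d')/c = 0.0026 ≥ f_y/E_s = 0.0025, so compression steel does yield.
M_n = (A_s − A'_s) f_y (d − a/2) + A'_s f_y (d − d') = [1815000 × (650 − 130.6) + 605000 × (650 − 45)] × 10⁻⁶ = 942.71 + 366.03 = 1308.74 kN·m.

M_n ≈ 1310 kN·m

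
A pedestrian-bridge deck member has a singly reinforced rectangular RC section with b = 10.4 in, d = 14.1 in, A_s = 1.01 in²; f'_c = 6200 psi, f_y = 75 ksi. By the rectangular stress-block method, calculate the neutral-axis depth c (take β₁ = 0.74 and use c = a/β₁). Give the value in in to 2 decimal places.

c ≈ 1.87 in

T = A_s f_y = 1.01 × 75 = 75.75 kips.
a = T/(0.85 f'_c b) = 75.75/(0.85 × 6.2 × 10.4) = 1.3821 in.
With β₁ = 0.74, c = a/β₁ = 1.3821/0.74 = 1.87 in.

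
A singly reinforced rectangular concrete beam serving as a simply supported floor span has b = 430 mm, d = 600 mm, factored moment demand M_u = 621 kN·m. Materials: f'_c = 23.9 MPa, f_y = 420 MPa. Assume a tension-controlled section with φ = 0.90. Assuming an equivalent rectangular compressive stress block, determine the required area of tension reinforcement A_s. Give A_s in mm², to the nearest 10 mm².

M_n = M_u/φ = 621/0.90 = 690 kN·m.
With M_n = 0.85 f'_c a b (d − a/2), solve the quadratic for a:
a = d − √(d² − 2M_n/(0.85 f'_c b)) = 600 − √(600² − 2 × 690×10⁶/(0.85 × 23.9 × 430)) = 150.53 mm.
A_s = 0.85 f'_c a b / f_y = 0.85 × 23.9 × 150.53 × 430 / 420 = 3130.8 mm².

A_s ≈ 3130 mm²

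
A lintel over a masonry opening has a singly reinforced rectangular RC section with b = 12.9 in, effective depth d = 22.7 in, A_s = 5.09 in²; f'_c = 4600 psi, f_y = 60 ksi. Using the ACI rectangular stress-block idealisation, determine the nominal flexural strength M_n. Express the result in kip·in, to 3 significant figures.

T = A_s f_y = 5.09 × 60 = 305.4 kips.
a = T/(0.85 f'_c b) = 305.4/(0.85 × 4.6 × 12.9) = 6.055 in.
M_n = T(d − a/2) = 305.4 × (22.7 − 3.0275) = 6008.0 kip·in.

M_n ≈ 6010 kip·in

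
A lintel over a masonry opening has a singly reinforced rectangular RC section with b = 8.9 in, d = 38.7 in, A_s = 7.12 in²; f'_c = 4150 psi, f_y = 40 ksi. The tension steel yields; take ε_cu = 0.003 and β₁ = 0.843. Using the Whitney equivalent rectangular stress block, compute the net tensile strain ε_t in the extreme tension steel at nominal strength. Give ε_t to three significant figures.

ε_t ≈ 0.00779

a = A_s f_y/(0.85 f'_c b) = 9.072 in.
β₁ = 0.843, so c = a/β₁ = 9.072/0.843 = 10.762 in.
From the linear strain diagram with ε_cu = 0.003: ε_t = 0.003 (d − c)/c = 0.003 × (38.7 − 10.762)/10.762 = 0.00779.
Since ε_t ≥ 0.005, the section is tension-controlled.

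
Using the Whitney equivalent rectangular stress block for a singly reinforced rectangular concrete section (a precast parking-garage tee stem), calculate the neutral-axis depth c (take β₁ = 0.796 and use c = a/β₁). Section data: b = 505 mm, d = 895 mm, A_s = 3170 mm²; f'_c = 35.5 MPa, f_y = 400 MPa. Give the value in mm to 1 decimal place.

T = A_s f_y = 3170 × 400 = 1268000 N = 1268 kN.
Setting C = 0.85 f'_c a b equal to T: a = 1268000/(0.85 × 35.5 × 505) = 83.211 mm.
With β₁ = 0.796, c = a/β₁ = 83.211/0.796 = 104.5 mm.

c ≈ 104.5 mm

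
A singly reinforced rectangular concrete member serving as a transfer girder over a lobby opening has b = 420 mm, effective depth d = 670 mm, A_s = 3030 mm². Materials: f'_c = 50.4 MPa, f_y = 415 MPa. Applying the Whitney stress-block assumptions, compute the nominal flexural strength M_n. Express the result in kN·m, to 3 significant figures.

M_n ≈ 799 kN·m

T = A_s f_y = 3030 × 415 = 1257450 N = 1257.45 kN.
From C = T: a = T/(0.85 f'_c b) = 1257450/(0.85 × 50.4 × 420) = 69.89 mm.
M_n = T(d − a/2) = 1257.45 kN × (670 − 34.945) mm = 798.55 kN·m.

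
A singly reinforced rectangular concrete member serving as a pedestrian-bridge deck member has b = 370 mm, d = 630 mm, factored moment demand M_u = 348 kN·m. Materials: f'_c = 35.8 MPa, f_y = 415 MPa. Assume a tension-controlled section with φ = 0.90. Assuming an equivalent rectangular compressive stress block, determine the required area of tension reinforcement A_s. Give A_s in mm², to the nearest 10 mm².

A_s ≈ 1550 mm²

M_n = M_u/φ = 348/0.90 = 386.667 kN·m.
With M_n = 0.85 f'_c a b (d − a/2), solve the quadratic for a:
a = d − √(d² − 2M_n/(0.85 f'_c b)) = 630 − √(630² − 2 × 386.667×10⁶/(0.85 × 35.8 × 370)) = 57.10 mm.
A_s = 0.85 f'_c a b / f_y = 0.85 × 35.8 × 57.10 × 370 / 415 = 1549.1 mm².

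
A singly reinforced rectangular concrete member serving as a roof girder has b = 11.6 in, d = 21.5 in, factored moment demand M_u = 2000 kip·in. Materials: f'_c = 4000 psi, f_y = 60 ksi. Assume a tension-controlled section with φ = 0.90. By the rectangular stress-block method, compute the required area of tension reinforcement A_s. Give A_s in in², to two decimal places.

A_s ≈ 1.84 in²

M_n = M_u/φ = 2000/0.90 = 2222.22 kip·in.
From M_n = 0.85 f'_c a b (d − a/2):
a = d − √(d² − 2M_n/(0.85 f'_c b)) = 21.5 − √(21.5² − 2 × 2222.22/(0.85 × 4 × 11.6)) = 2.803 in.
A_s = 0.85 f'_c a b / f_y = 0.85 × 4 × 2.803 × 11.6 / 60 = 1.843 in².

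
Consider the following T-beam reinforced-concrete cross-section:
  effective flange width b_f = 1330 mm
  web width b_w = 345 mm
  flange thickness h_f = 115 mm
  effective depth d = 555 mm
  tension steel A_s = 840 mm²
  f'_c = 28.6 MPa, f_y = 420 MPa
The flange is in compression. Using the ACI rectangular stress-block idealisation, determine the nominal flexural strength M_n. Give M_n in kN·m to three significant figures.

M_n ≈ 194 kN·m

Tension: T = A_s f_y = 840 × 420 = 352800 N.
Try a within the flange: a = T/(0.85 f'_c b_f) = 352800/(0.85 × 28.6 × 1330) = 10.91 mm.
Since a = 10.91 ≤ h_f = 115 mm, the stress block lies entirely in the flange; analyse as a rectangular beam of width b_f.
M_n = T(d − a/2) = 352800 × (555 − 5.455) = 193.88 × 10⁶ N·mm.
M_n = 193.88 kN·m.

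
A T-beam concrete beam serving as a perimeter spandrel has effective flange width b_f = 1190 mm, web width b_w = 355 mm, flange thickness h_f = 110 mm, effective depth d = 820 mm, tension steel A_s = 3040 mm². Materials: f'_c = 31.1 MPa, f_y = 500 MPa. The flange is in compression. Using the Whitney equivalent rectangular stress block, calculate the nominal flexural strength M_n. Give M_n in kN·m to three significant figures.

Tension: T = A_s f_y = 3040 × 500 = 1520000 N.
Try a within the flange: a = T/(0.85 f'_c b_f) = 1520000/(0.85 × 31.1 × 1190) = 48.32 mm.
Since a = 48.32 ≤ h_f = 110 mm, the stress block lies entirely in the flange; analyse as a rectangular beam of width b_f.
M_n = T(d − a/2) = 1520000 × (820 − 24.16) = 1209.68 × 10⁶ N·mm.
M_n = 1209.68 kN·m.

M_n ≈ 1210 kN·m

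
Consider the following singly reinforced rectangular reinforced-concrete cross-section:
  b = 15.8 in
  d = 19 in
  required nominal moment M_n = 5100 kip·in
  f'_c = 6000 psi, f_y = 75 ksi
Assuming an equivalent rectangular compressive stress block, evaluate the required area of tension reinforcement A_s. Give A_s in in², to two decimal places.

From M_n = 0.85 f'_c a b (d − a/2):
a = d − √(d² − 2M_n/(0.85 f'_c b)) = 19 − √(19² − 2 × 5100/(0.85 × 6 × 15.8)) = 3.689 in.
A_s = 0.85 f'_c a b / f_y = 0.85 × 6 × 3.689 × 15.8 / 75 = 3.963 in².

A_s ≈ 3.96 in²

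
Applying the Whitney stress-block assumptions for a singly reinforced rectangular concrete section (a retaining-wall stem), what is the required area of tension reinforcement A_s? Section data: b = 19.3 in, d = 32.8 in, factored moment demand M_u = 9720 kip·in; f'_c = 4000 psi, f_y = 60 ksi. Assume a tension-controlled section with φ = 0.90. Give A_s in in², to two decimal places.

M_n = M_u/φ = 9720/0.90 = 10800 kip·in.
From M_n = 0.85 f'_c a b (d − a/2):
a = d − √(d² − 2M_n/(0.85 f'_c b)) = 32.8 − √(32.8² − 2 × 10800/(0.85 × 4 × 19.3)) = 5.475 in.
A_s = 0.85 f'_c a b / f_y = 0.85 × 4 × 5.475 × 19.3 / 60 = 5.988 in².

A_s ≈ 5.99 in²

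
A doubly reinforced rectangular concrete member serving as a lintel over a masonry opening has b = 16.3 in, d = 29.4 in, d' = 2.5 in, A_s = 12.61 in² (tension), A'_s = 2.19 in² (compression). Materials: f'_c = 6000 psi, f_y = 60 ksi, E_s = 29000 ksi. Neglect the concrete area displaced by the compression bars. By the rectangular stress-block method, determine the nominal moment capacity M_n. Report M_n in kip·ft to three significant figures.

Assume both steels yield.
a = (A_s − A'_s) f_y/(0.85 f'_c b) = (12.61 − 2.19) × 60/(0.85 × 6 × 16.3) = 7.521 in.
c = a/β₁ = 7.521/0.75 = 10.028 in; ε'_s = 0.003(c − d')/c = 0.0023 ≥ ε_y = 0.0021, so the compression steel yields.
M_n = (A_s − A'_s) f_y (d − a/2) + A'_s f_y (d − d') = 625.2 × (29.4 − 3.7605) + 131.4 × (29.4 − 2.5) = 16029.8 + 3534.7 = 19564.5 kip·in = 19564.5/12 = 1630.38 kip·ft.

M_n ≈ 1630 kip·ft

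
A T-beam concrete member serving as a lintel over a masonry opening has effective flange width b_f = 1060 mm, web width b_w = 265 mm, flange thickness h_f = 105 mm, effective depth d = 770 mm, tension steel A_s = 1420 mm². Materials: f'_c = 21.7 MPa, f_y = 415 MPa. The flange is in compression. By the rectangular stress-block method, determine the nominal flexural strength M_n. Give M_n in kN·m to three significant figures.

M_n ≈ 445 kN·m

Tension: T = A_s f_y = 1420 × 415 = 589300 N.
Try a within the flange: a = T/(0.85 f'_c b_f) = 589300/(0.85 × 21.7 × 1060) = 30.14 mm.
Since a = 30.14 ≤ h_f = 105 mm, the stress block lies entirely in the flange; analyse as a rectangular beam of width b_f.
M_n = T(d − a/2) = 589300 × (770 − 15.07) = 444.88 × 10⁶ N·mm.
M_n = 444.88 kN·m.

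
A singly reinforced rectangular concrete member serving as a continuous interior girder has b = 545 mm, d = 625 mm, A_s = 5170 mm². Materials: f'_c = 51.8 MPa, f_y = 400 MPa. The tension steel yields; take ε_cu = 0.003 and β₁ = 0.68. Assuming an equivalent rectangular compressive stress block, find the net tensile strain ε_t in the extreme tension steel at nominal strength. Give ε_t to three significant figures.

ε_t ≈ 0.0118

a = A_s f_y/(0.85 f'_c b) = 86.18 mm.
β₁ = 0.68, so c = a/β₁ = 86.18/0.68 = 126.74 mm.
From the linear strain diagram with ε_cu = 0.003: ε_t = 0.003 (d − c)/c = 0.003 × (625 − 126.74)/126.74 = 0.0118.
Since ε_t ≥ 0.005, the section is tension-controlled.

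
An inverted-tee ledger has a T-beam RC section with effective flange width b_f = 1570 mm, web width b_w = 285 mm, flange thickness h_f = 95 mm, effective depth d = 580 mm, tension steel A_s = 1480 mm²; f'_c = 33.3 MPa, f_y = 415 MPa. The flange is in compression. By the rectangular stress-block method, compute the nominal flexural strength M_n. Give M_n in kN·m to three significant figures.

Tension: T = A_s f_y = 1480 × 415 = 614200 N.
Try a within the flange: a = T/(0.85 f'_c b_f) = 614200/(0.85 × 33.3 × 1570) = 13.82 mm.
Since a = 13.82 ≤ h_f = 95 mm, the stress block lies entirely in the flange; analyse as a rectangular beam of width b_f.
M_n = T(d − a/2) = 614200 × (580 − 6.91) = 351.99 × 10⁶ N·mm.
M_n = 351.99 kN·m.

M_n ≈ 352 kN·m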